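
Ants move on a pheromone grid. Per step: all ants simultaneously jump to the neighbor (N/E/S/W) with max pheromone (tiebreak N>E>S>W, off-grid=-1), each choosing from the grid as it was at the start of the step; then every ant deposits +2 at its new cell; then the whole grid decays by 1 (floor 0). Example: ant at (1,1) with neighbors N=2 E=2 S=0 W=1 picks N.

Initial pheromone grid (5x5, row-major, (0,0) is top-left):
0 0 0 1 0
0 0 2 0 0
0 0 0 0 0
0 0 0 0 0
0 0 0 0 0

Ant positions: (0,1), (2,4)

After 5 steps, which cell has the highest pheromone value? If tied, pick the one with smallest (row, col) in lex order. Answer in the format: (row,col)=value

Step 1: ant0:(0,1)->E->(0,2) | ant1:(2,4)->N->(1,4)
  grid max=1 at (0,2)
Step 2: ant0:(0,2)->S->(1,2) | ant1:(1,4)->N->(0,4)
  grid max=2 at (1,2)
Step 3: ant0:(1,2)->N->(0,2) | ant1:(0,4)->S->(1,4)
  grid max=1 at (0,2)
Step 4: ant0:(0,2)->S->(1,2) | ant1:(1,4)->N->(0,4)
  grid max=2 at (1,2)
Step 5: ant0:(1,2)->N->(0,2) | ant1:(0,4)->S->(1,4)
  grid max=1 at (0,2)
Final grid:
  0 0 1 0 0
  0 0 1 0 1
  0 0 0 0 0
  0 0 0 0 0
  0 0 0 0 0
Max pheromone 1 at (0,2)

Answer: (0,2)=1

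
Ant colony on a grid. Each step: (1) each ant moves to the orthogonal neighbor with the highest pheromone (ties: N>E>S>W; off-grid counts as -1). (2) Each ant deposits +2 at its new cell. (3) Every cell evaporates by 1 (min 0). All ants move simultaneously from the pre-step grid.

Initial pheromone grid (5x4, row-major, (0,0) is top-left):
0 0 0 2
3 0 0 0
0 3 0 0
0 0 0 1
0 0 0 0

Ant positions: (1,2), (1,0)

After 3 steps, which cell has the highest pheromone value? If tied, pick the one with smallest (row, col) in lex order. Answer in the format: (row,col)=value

Step 1: ant0:(1,2)->N->(0,2) | ant1:(1,0)->N->(0,0)
  grid max=2 at (1,0)
Step 2: ant0:(0,2)->E->(0,3) | ant1:(0,0)->S->(1,0)
  grid max=3 at (1,0)
Step 3: ant0:(0,3)->S->(1,3) | ant1:(1,0)->N->(0,0)
  grid max=2 at (1,0)
Final grid:
  1 0 0 1
  2 0 0 1
  0 0 0 0
  0 0 0 0
  0 0 0 0
Max pheromone 2 at (1,0)

Answer: (1,0)=2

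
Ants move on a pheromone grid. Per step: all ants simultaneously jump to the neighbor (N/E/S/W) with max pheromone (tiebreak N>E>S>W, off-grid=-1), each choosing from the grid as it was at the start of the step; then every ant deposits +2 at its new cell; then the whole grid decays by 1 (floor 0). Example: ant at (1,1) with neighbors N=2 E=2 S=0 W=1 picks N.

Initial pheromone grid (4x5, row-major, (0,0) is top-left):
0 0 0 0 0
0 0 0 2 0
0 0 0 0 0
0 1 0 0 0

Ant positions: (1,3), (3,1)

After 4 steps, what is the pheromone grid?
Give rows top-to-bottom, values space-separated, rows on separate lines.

After step 1: ants at (0,3),(2,1)
  0 0 0 1 0
  0 0 0 1 0
  0 1 0 0 0
  0 0 0 0 0
After step 2: ants at (1,3),(1,1)
  0 0 0 0 0
  0 1 0 2 0
  0 0 0 0 0
  0 0 0 0 0
After step 3: ants at (0,3),(0,1)
  0 1 0 1 0
  0 0 0 1 0
  0 0 0 0 0
  0 0 0 0 0
After step 4: ants at (1,3),(0,2)
  0 0 1 0 0
  0 0 0 2 0
  0 0 0 0 0
  0 0 0 0 0

0 0 1 0 0
0 0 0 2 0
0 0 0 0 0
0 0 0 0 0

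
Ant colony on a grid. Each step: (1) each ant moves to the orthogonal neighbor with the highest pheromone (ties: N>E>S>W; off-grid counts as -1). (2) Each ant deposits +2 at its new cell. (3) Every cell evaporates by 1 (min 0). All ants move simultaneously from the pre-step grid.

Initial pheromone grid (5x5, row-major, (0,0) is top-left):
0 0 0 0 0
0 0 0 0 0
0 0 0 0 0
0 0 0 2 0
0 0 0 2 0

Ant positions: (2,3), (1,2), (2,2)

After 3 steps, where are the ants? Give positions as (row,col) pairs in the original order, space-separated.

Step 1: ant0:(2,3)->S->(3,3) | ant1:(1,2)->N->(0,2) | ant2:(2,2)->N->(1,2)
  grid max=3 at (3,3)
Step 2: ant0:(3,3)->S->(4,3) | ant1:(0,2)->S->(1,2) | ant2:(1,2)->N->(0,2)
  grid max=2 at (0,2)
Step 3: ant0:(4,3)->N->(3,3) | ant1:(1,2)->N->(0,2) | ant2:(0,2)->S->(1,2)
  grid max=3 at (0,2)

(3,3) (0,2) (1,2)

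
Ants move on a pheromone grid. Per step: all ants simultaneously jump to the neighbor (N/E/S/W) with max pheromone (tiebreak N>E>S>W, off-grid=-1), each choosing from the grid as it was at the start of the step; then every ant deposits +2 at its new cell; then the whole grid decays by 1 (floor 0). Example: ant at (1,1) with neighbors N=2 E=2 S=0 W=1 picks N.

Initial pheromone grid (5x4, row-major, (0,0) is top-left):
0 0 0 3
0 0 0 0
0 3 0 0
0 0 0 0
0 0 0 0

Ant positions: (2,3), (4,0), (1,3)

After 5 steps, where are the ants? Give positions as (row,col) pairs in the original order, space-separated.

Step 1: ant0:(2,3)->N->(1,3) | ant1:(4,0)->N->(3,0) | ant2:(1,3)->N->(0,3)
  grid max=4 at (0,3)
Step 2: ant0:(1,3)->N->(0,3) | ant1:(3,0)->N->(2,0) | ant2:(0,3)->S->(1,3)
  grid max=5 at (0,3)
Step 3: ant0:(0,3)->S->(1,3) | ant1:(2,0)->E->(2,1) | ant2:(1,3)->N->(0,3)
  grid max=6 at (0,3)
Step 4: ant0:(1,3)->N->(0,3) | ant1:(2,1)->N->(1,1) | ant2:(0,3)->S->(1,3)
  grid max=7 at (0,3)
Step 5: ant0:(0,3)->S->(1,3) | ant1:(1,1)->S->(2,1) | ant2:(1,3)->N->(0,3)
  grid max=8 at (0,3)

(1,3) (2,1) (0,3)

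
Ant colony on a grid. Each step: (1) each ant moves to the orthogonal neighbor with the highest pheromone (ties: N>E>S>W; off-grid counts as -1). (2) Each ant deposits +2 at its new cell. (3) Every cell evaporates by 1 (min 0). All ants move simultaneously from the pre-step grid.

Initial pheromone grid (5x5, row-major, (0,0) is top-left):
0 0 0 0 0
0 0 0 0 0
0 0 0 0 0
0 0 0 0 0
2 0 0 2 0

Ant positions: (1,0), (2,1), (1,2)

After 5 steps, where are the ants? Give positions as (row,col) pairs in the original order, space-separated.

Step 1: ant0:(1,0)->N->(0,0) | ant1:(2,1)->N->(1,1) | ant2:(1,2)->N->(0,2)
  grid max=1 at (0,0)
Step 2: ant0:(0,0)->E->(0,1) | ant1:(1,1)->N->(0,1) | ant2:(0,2)->E->(0,3)
  grid max=3 at (0,1)
Step 3: ant0:(0,1)->E->(0,2) | ant1:(0,1)->E->(0,2) | ant2:(0,3)->E->(0,4)
  grid max=3 at (0,2)
Step 4: ant0:(0,2)->W->(0,1) | ant1:(0,2)->W->(0,1) | ant2:(0,4)->S->(1,4)
  grid max=5 at (0,1)
Step 5: ant0:(0,1)->E->(0,2) | ant1:(0,1)->E->(0,2) | ant2:(1,4)->N->(0,4)
  grid max=5 at (0,2)

(0,2) (0,2) (0,4)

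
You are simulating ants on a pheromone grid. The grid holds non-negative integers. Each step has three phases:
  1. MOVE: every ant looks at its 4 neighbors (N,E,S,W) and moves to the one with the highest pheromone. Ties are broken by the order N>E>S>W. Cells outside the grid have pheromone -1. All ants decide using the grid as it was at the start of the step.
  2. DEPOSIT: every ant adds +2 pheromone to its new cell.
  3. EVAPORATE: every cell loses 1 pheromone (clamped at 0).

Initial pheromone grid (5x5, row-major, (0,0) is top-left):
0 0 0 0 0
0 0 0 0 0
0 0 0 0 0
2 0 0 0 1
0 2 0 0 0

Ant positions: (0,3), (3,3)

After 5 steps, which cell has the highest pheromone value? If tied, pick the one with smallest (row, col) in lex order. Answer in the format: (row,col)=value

Answer: (1,4)=4

Derivation:
Step 1: ant0:(0,3)->E->(0,4) | ant1:(3,3)->E->(3,4)
  grid max=2 at (3,4)
Step 2: ant0:(0,4)->S->(1,4) | ant1:(3,4)->N->(2,4)
  grid max=1 at (1,4)
Step 3: ant0:(1,4)->S->(2,4) | ant1:(2,4)->N->(1,4)
  grid max=2 at (1,4)
Step 4: ant0:(2,4)->N->(1,4) | ant1:(1,4)->S->(2,4)
  grid max=3 at (1,4)
Step 5: ant0:(1,4)->S->(2,4) | ant1:(2,4)->N->(1,4)
  grid max=4 at (1,4)
Final grid:
  0 0 0 0 0
  0 0 0 0 4
  0 0 0 0 4
  0 0 0 0 0
  0 0 0 0 0
Max pheromone 4 at (1,4)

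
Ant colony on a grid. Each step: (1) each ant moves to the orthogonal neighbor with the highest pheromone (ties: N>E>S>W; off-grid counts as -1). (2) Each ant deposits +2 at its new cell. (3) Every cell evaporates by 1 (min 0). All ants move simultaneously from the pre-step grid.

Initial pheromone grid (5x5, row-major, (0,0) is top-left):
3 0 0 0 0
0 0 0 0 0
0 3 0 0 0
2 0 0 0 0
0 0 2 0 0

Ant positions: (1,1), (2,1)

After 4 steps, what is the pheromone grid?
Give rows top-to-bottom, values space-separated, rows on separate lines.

After step 1: ants at (2,1),(1,1)
  2 0 0 0 0
  0 1 0 0 0
  0 4 0 0 0
  1 0 0 0 0
  0 0 1 0 0
After step 2: ants at (1,1),(2,1)
  1 0 0 0 0
  0 2 0 0 0
  0 5 0 0 0
  0 0 0 0 0
  0 0 0 0 0
After step 3: ants at (2,1),(1,1)
  0 0 0 0 0
  0 3 0 0 0
  0 6 0 0 0
  0 0 0 0 0
  0 0 0 0 0
After step 4: ants at (1,1),(2,1)
  0 0 0 0 0
  0 4 0 0 0
  0 7 0 0 0
  0 0 0 0 0
  0 0 0 0 0

0 0 0 0 0
0 4 0 0 0
0 7 0 0 0
0 0 0 0 0
0 0 0 0 0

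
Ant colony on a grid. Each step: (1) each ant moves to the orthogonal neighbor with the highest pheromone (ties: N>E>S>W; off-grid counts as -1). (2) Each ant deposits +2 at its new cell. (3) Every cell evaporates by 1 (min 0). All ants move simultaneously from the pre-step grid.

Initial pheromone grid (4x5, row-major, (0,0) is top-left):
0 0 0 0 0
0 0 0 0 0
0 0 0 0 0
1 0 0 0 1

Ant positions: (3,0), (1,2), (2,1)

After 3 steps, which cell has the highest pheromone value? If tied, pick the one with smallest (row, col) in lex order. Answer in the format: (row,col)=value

Answer: (0,0)=1

Derivation:
Step 1: ant0:(3,0)->N->(2,0) | ant1:(1,2)->N->(0,2) | ant2:(2,1)->N->(1,1)
  grid max=1 at (0,2)
Step 2: ant0:(2,0)->N->(1,0) | ant1:(0,2)->E->(0,3) | ant2:(1,1)->N->(0,1)
  grid max=1 at (0,1)
Step 3: ant0:(1,0)->N->(0,0) | ant1:(0,3)->E->(0,4) | ant2:(0,1)->E->(0,2)
  grid max=1 at (0,0)
Final grid:
  1 0 1 0 1
  0 0 0 0 0
  0 0 0 0 0
  0 0 0 0 0
Max pheromone 1 at (0,0)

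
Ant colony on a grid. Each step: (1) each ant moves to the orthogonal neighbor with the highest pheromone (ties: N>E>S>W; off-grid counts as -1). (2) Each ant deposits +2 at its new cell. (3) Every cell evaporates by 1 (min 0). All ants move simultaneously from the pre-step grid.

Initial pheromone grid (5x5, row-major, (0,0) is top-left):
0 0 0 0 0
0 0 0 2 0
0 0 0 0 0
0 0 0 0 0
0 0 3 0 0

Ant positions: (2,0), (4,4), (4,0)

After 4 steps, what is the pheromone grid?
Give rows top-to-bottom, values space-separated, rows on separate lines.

After step 1: ants at (1,0),(3,4),(3,0)
  0 0 0 0 0
  1 0 0 1 0
  0 0 0 0 0
  1 0 0 0 1
  0 0 2 0 0
After step 2: ants at (0,0),(2,4),(2,0)
  1 0 0 0 0
  0 0 0 0 0
  1 0 0 0 1
  0 0 0 0 0
  0 0 1 0 0
After step 3: ants at (0,1),(1,4),(1,0)
  0 1 0 0 0
  1 0 0 0 1
  0 0 0 0 0
  0 0 0 0 0
  0 0 0 0 0
After step 4: ants at (0,2),(0,4),(0,0)
  1 0 1 0 1
  0 0 0 0 0
  0 0 0 0 0
  0 0 0 0 0
  0 0 0 0 0

1 0 1 0 1
0 0 0 0 0
0 0 0 0 0
0 0 0 0 0
0 0 0 0 0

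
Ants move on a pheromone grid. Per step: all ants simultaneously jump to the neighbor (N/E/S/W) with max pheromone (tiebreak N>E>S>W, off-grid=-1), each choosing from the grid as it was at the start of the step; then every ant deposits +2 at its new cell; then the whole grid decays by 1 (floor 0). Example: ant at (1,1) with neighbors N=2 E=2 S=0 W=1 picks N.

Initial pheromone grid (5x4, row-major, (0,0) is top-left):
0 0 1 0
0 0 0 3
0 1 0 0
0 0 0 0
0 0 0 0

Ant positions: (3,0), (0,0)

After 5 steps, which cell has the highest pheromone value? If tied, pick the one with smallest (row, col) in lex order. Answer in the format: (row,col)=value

Step 1: ant0:(3,0)->N->(2,0) | ant1:(0,0)->E->(0,1)
  grid max=2 at (1,3)
Step 2: ant0:(2,0)->N->(1,0) | ant1:(0,1)->E->(0,2)
  grid max=1 at (0,2)
Step 3: ant0:(1,0)->N->(0,0) | ant1:(0,2)->E->(0,3)
  grid max=1 at (0,0)
Step 4: ant0:(0,0)->E->(0,1) | ant1:(0,3)->S->(1,3)
  grid max=1 at (0,1)
Step 5: ant0:(0,1)->E->(0,2) | ant1:(1,3)->N->(0,3)
  grid max=1 at (0,2)
Final grid:
  0 0 1 1
  0 0 0 0
  0 0 0 0
  0 0 0 0
  0 0 0 0
Max pheromone 1 at (0,2)

Answer: (0,2)=1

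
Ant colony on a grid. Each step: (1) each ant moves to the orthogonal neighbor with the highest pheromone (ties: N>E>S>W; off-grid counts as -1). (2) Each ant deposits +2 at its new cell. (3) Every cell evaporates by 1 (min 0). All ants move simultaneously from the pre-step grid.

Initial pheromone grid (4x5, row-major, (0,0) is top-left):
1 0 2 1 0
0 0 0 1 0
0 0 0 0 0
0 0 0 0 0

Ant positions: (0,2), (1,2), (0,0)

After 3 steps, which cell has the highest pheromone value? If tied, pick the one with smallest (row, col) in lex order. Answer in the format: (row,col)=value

Answer: (0,2)=7

Derivation:
Step 1: ant0:(0,2)->E->(0,3) | ant1:(1,2)->N->(0,2) | ant2:(0,0)->E->(0,1)
  grid max=3 at (0,2)
Step 2: ant0:(0,3)->W->(0,2) | ant1:(0,2)->E->(0,3) | ant2:(0,1)->E->(0,2)
  grid max=6 at (0,2)
Step 3: ant0:(0,2)->E->(0,3) | ant1:(0,3)->W->(0,2) | ant2:(0,2)->E->(0,3)
  grid max=7 at (0,2)
Final grid:
  0 0 7 6 0
  0 0 0 0 0
  0 0 0 0 0
  0 0 0 0 0
Max pheromone 7 at (0,2)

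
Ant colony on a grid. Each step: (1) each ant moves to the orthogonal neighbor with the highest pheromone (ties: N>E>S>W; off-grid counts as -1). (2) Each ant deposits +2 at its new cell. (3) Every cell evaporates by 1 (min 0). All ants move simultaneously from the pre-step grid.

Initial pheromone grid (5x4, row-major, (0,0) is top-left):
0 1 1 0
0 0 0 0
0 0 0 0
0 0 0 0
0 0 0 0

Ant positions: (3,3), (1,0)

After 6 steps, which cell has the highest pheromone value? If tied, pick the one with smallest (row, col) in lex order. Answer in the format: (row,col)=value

Step 1: ant0:(3,3)->N->(2,3) | ant1:(1,0)->N->(0,0)
  grid max=1 at (0,0)
Step 2: ant0:(2,3)->N->(1,3) | ant1:(0,0)->E->(0,1)
  grid max=1 at (0,1)
Step 3: ant0:(1,3)->N->(0,3) | ant1:(0,1)->E->(0,2)
  grid max=1 at (0,2)
Step 4: ant0:(0,3)->W->(0,2) | ant1:(0,2)->E->(0,3)
  grid max=2 at (0,2)
Step 5: ant0:(0,2)->E->(0,3) | ant1:(0,3)->W->(0,2)
  grid max=3 at (0,2)
Step 6: ant0:(0,3)->W->(0,2) | ant1:(0,2)->E->(0,3)
  grid max=4 at (0,2)
Final grid:
  0 0 4 4
  0 0 0 0
  0 0 0 0
  0 0 0 0
  0 0 0 0
Max pheromone 4 at (0,2)

Answer: (0,2)=4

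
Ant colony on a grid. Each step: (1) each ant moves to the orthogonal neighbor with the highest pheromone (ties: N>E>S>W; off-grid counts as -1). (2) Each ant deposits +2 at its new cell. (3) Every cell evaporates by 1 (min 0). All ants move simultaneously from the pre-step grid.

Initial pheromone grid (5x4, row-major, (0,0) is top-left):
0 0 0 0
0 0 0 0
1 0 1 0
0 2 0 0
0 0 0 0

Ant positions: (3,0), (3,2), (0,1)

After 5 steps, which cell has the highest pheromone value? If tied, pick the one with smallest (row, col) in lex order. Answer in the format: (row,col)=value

Answer: (3,1)=9

Derivation:
Step 1: ant0:(3,0)->E->(3,1) | ant1:(3,2)->W->(3,1) | ant2:(0,1)->E->(0,2)
  grid max=5 at (3,1)
Step 2: ant0:(3,1)->N->(2,1) | ant1:(3,1)->N->(2,1) | ant2:(0,2)->E->(0,3)
  grid max=4 at (3,1)
Step 3: ant0:(2,1)->S->(3,1) | ant1:(2,1)->S->(3,1) | ant2:(0,3)->S->(1,3)
  grid max=7 at (3,1)
Step 4: ant0:(3,1)->N->(2,1) | ant1:(3,1)->N->(2,1) | ant2:(1,3)->N->(0,3)
  grid max=6 at (3,1)
Step 5: ant0:(2,1)->S->(3,1) | ant1:(2,1)->S->(3,1) | ant2:(0,3)->S->(1,3)
  grid max=9 at (3,1)
Final grid:
  0 0 0 0
  0 0 0 1
  0 4 0 0
  0 9 0 0
  0 0 0 0
Max pheromone 9 at (3,1)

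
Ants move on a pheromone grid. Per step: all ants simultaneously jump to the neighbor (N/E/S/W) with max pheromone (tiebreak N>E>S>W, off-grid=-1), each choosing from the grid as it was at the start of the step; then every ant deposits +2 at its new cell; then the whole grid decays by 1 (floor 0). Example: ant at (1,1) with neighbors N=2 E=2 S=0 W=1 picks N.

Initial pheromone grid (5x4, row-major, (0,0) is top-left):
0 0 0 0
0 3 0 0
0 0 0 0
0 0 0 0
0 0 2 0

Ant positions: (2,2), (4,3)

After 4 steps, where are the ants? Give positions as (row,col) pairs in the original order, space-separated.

Step 1: ant0:(2,2)->N->(1,2) | ant1:(4,3)->W->(4,2)
  grid max=3 at (4,2)
Step 2: ant0:(1,2)->W->(1,1) | ant1:(4,2)->N->(3,2)
  grid max=3 at (1,1)
Step 3: ant0:(1,1)->N->(0,1) | ant1:(3,2)->S->(4,2)
  grid max=3 at (4,2)
Step 4: ant0:(0,1)->S->(1,1) | ant1:(4,2)->N->(3,2)
  grid max=3 at (1,1)

(1,1) (3,2)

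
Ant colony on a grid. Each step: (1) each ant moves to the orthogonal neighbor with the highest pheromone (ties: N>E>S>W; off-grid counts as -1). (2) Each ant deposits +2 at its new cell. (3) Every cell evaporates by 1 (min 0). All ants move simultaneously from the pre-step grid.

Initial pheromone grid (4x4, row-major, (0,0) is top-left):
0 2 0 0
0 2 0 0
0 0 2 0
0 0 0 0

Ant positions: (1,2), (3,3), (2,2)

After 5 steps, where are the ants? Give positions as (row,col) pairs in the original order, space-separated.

Step 1: ant0:(1,2)->S->(2,2) | ant1:(3,3)->N->(2,3) | ant2:(2,2)->N->(1,2)
  grid max=3 at (2,2)
Step 2: ant0:(2,2)->N->(1,2) | ant1:(2,3)->W->(2,2) | ant2:(1,2)->S->(2,2)
  grid max=6 at (2,2)
Step 3: ant0:(1,2)->S->(2,2) | ant1:(2,2)->N->(1,2) | ant2:(2,2)->N->(1,2)
  grid max=7 at (2,2)
Step 4: ant0:(2,2)->N->(1,2) | ant1:(1,2)->S->(2,2) | ant2:(1,2)->S->(2,2)
  grid max=10 at (2,2)
Step 5: ant0:(1,2)->S->(2,2) | ant1:(2,2)->N->(1,2) | ant2:(2,2)->N->(1,2)
  grid max=11 at (2,2)

(2,2) (1,2) (1,2)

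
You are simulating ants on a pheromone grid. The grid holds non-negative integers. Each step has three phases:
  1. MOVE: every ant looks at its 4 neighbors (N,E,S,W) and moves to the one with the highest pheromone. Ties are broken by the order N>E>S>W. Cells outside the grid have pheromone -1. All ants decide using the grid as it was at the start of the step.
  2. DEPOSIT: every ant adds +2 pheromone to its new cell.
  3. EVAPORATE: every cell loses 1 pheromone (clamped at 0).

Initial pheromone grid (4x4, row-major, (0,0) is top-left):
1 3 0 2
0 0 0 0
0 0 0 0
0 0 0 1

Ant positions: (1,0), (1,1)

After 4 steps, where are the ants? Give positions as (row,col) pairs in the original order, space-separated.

Step 1: ant0:(1,0)->N->(0,0) | ant1:(1,1)->N->(0,1)
  grid max=4 at (0,1)
Step 2: ant0:(0,0)->E->(0,1) | ant1:(0,1)->W->(0,0)
  grid max=5 at (0,1)
Step 3: ant0:(0,1)->W->(0,0) | ant1:(0,0)->E->(0,1)
  grid max=6 at (0,1)
Step 4: ant0:(0,0)->E->(0,1) | ant1:(0,1)->W->(0,0)
  grid max=7 at (0,1)

(0,1) (0,0)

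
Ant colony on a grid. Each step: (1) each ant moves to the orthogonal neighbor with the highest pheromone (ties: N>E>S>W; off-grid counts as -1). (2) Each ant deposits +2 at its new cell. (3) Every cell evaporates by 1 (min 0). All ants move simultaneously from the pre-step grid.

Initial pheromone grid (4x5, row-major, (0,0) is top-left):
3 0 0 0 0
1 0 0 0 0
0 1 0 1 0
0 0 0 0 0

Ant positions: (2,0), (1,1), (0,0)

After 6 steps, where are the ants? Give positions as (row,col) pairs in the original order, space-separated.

Step 1: ant0:(2,0)->N->(1,0) | ant1:(1,1)->S->(2,1) | ant2:(0,0)->S->(1,0)
  grid max=4 at (1,0)
Step 2: ant0:(1,0)->N->(0,0) | ant1:(2,1)->N->(1,1) | ant2:(1,0)->N->(0,0)
  grid max=5 at (0,0)
Step 3: ant0:(0,0)->S->(1,0) | ant1:(1,1)->W->(1,0) | ant2:(0,0)->S->(1,0)
  grid max=8 at (1,0)
Step 4: ant0:(1,0)->N->(0,0) | ant1:(1,0)->N->(0,0) | ant2:(1,0)->N->(0,0)
  grid max=9 at (0,0)
Step 5: ant0:(0,0)->S->(1,0) | ant1:(0,0)->S->(1,0) | ant2:(0,0)->S->(1,0)
  grid max=12 at (1,0)
Step 6: ant0:(1,0)->N->(0,0) | ant1:(1,0)->N->(0,0) | ant2:(1,0)->N->(0,0)
  grid max=13 at (0,0)

(0,0) (0,0) (0,0)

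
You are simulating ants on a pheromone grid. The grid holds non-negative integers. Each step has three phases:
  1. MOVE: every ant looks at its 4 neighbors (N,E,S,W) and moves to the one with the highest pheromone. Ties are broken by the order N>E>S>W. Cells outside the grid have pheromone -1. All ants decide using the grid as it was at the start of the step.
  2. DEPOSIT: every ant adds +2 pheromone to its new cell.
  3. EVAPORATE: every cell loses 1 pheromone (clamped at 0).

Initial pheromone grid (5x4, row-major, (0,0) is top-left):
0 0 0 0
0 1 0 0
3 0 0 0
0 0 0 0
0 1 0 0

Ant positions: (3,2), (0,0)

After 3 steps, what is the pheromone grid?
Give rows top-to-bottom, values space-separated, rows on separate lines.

After step 1: ants at (2,2),(0,1)
  0 1 0 0
  0 0 0 0
  2 0 1 0
  0 0 0 0
  0 0 0 0
After step 2: ants at (1,2),(0,2)
  0 0 1 0
  0 0 1 0
  1 0 0 0
  0 0 0 0
  0 0 0 0
After step 3: ants at (0,2),(1,2)
  0 0 2 0
  0 0 2 0
  0 0 0 0
  0 0 0 0
  0 0 0 0

0 0 2 0
0 0 2 0
0 0 0 0
0 0 0 0
0 0 0 0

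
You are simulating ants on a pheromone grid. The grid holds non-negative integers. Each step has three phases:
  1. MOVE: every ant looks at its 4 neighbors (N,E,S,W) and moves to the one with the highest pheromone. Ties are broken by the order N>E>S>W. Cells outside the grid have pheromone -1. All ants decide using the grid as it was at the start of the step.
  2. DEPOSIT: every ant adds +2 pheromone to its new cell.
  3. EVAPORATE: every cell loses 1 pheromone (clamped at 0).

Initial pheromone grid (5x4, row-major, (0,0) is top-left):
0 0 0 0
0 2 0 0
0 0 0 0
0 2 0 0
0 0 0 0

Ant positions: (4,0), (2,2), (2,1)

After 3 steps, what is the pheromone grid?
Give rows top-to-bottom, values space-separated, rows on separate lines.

After step 1: ants at (3,0),(1,2),(1,1)
  0 0 0 0
  0 3 1 0
  0 0 0 0
  1 1 0 0
  0 0 0 0
After step 2: ants at (3,1),(1,1),(1,2)
  0 0 0 0
  0 4 2 0
  0 0 0 0
  0 2 0 0
  0 0 0 0
After step 3: ants at (2,1),(1,2),(1,1)
  0 0 0 0
  0 5 3 0
  0 1 0 0
  0 1 0 0
  0 0 0 0

0 0 0 0
0 5 3 0
0 1 0 0
0 1 0 0
0 0 0 0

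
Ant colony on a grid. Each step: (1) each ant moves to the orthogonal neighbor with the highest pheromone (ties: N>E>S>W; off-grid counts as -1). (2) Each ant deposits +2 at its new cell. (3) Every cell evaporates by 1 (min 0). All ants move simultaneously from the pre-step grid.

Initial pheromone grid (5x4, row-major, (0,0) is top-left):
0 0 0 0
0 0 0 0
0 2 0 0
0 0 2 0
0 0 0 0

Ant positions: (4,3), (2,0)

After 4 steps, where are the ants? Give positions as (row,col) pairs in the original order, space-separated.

Step 1: ant0:(4,3)->N->(3,3) | ant1:(2,0)->E->(2,1)
  grid max=3 at (2,1)
Step 2: ant0:(3,3)->W->(3,2) | ant1:(2,1)->N->(1,1)
  grid max=2 at (2,1)
Step 3: ant0:(3,2)->N->(2,2) | ant1:(1,1)->S->(2,1)
  grid max=3 at (2,1)
Step 4: ant0:(2,2)->W->(2,1) | ant1:(2,1)->E->(2,2)
  grid max=4 at (2,1)

(2,1) (2,2)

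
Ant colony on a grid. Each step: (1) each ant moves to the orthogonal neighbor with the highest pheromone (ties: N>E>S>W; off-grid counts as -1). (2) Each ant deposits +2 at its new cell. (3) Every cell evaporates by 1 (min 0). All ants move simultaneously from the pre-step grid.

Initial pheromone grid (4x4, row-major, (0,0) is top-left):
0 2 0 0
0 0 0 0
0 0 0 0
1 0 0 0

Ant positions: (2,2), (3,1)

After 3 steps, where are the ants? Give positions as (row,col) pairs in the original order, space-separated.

Step 1: ant0:(2,2)->N->(1,2) | ant1:(3,1)->W->(3,0)
  grid max=2 at (3,0)
Step 2: ant0:(1,2)->N->(0,2) | ant1:(3,0)->N->(2,0)
  grid max=1 at (0,2)
Step 3: ant0:(0,2)->E->(0,3) | ant1:(2,0)->S->(3,0)
  grid max=2 at (3,0)

(0,3) (3,0)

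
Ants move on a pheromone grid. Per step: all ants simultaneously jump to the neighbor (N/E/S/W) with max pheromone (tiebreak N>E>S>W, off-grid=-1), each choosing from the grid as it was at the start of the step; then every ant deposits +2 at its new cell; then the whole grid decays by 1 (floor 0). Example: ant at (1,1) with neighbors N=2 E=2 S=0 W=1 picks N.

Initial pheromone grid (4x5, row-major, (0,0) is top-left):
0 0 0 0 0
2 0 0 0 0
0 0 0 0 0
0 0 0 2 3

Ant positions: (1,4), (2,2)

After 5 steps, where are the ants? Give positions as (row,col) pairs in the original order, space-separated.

Step 1: ant0:(1,4)->N->(0,4) | ant1:(2,2)->N->(1,2)
  grid max=2 at (3,4)
Step 2: ant0:(0,4)->S->(1,4) | ant1:(1,2)->N->(0,2)
  grid max=1 at (0,2)
Step 3: ant0:(1,4)->N->(0,4) | ant1:(0,2)->E->(0,3)
  grid max=1 at (0,3)
Step 4: ant0:(0,4)->W->(0,3) | ant1:(0,3)->E->(0,4)
  grid max=2 at (0,3)
Step 5: ant0:(0,3)->E->(0,4) | ant1:(0,4)->W->(0,3)
  grid max=3 at (0,3)

(0,4) (0,3)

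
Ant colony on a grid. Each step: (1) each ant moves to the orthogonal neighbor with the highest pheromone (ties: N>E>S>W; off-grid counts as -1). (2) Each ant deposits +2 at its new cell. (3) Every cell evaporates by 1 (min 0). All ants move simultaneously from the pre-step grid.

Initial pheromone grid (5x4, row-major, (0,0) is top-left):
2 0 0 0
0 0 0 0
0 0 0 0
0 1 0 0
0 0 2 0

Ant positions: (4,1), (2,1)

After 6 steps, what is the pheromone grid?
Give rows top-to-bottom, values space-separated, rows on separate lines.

After step 1: ants at (4,2),(3,1)
  1 0 0 0
  0 0 0 0
  0 0 0 0
  0 2 0 0
  0 0 3 0
After step 2: ants at (3,2),(2,1)
  0 0 0 0
  0 0 0 0
  0 1 0 0
  0 1 1 0
  0 0 2 0
After step 3: ants at (4,2),(3,1)
  0 0 0 0
  0 0 0 0
  0 0 0 0
  0 2 0 0
  0 0 3 0
After step 4: ants at (3,2),(2,1)
  0 0 0 0
  0 0 0 0
  0 1 0 0
  0 1 1 0
  0 0 2 0
After step 5: ants at (4,2),(3,1)
  0 0 0 0
  0 0 0 0
  0 0 0 0
  0 2 0 0
  0 0 3 0
After step 6: ants at (3,2),(2,1)
  0 0 0 0
  0 0 0 0
  0 1 0 0
  0 1 1 0
  0 0 2 0

0 0 0 0
0 0 0 0
0 1 0 0
0 1 1 0
0 0 2 0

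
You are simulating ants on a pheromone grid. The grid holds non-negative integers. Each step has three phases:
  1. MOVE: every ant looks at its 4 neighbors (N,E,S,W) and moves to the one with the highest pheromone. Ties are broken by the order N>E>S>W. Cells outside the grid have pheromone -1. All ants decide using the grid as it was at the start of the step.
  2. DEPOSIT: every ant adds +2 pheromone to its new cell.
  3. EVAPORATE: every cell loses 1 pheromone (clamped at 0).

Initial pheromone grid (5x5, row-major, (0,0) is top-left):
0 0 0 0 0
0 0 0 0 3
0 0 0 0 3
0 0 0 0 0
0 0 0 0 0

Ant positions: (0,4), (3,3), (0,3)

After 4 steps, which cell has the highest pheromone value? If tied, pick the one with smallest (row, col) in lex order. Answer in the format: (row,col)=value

Answer: (1,4)=9

Derivation:
Step 1: ant0:(0,4)->S->(1,4) | ant1:(3,3)->N->(2,3) | ant2:(0,3)->E->(0,4)
  grid max=4 at (1,4)
Step 2: ant0:(1,4)->S->(2,4) | ant1:(2,3)->E->(2,4) | ant2:(0,4)->S->(1,4)
  grid max=5 at (1,4)
Step 3: ant0:(2,4)->N->(1,4) | ant1:(2,4)->N->(1,4) | ant2:(1,4)->S->(2,4)
  grid max=8 at (1,4)
Step 4: ant0:(1,4)->S->(2,4) | ant1:(1,4)->S->(2,4) | ant2:(2,4)->N->(1,4)
  grid max=9 at (1,4)
Final grid:
  0 0 0 0 0
  0 0 0 0 9
  0 0 0 0 9
  0 0 0 0 0
  0 0 0 0 0
Max pheromone 9 at (1,4)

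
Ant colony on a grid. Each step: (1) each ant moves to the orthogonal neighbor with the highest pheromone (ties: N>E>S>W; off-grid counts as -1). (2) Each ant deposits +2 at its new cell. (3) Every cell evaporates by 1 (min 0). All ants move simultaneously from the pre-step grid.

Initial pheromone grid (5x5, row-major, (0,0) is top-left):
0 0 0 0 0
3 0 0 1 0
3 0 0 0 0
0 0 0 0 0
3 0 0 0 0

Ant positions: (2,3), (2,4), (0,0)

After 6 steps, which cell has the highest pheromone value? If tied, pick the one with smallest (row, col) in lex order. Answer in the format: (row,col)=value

Answer: (1,3)=7

Derivation:
Step 1: ant0:(2,3)->N->(1,3) | ant1:(2,4)->N->(1,4) | ant2:(0,0)->S->(1,0)
  grid max=4 at (1,0)
Step 2: ant0:(1,3)->E->(1,4) | ant1:(1,4)->W->(1,3) | ant2:(1,0)->S->(2,0)
  grid max=3 at (1,0)
Step 3: ant0:(1,4)->W->(1,3) | ant1:(1,3)->E->(1,4) | ant2:(2,0)->N->(1,0)
  grid max=4 at (1,0)
Step 4: ant0:(1,3)->E->(1,4) | ant1:(1,4)->W->(1,3) | ant2:(1,0)->S->(2,0)
  grid max=5 at (1,3)
Step 5: ant0:(1,4)->W->(1,3) | ant1:(1,3)->E->(1,4) | ant2:(2,0)->N->(1,0)
  grid max=6 at (1,3)
Step 6: ant0:(1,3)->E->(1,4) | ant1:(1,4)->W->(1,3) | ant2:(1,0)->S->(2,0)
  grid max=7 at (1,3)
Final grid:
  0 0 0 0 0
  3 0 0 7 6
  3 0 0 0 0
  0 0 0 0 0
  0 0 0 0 0
Max pheromone 7 at (1,3)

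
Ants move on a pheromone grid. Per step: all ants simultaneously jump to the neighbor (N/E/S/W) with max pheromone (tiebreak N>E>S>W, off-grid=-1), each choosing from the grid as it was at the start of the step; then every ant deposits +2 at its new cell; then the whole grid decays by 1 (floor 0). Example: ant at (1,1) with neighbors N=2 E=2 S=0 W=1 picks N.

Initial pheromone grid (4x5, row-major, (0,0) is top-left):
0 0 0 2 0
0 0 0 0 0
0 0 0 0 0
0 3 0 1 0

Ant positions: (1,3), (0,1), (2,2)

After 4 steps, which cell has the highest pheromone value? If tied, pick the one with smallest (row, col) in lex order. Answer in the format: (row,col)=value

Step 1: ant0:(1,3)->N->(0,3) | ant1:(0,1)->E->(0,2) | ant2:(2,2)->N->(1,2)
  grid max=3 at (0,3)
Step 2: ant0:(0,3)->W->(0,2) | ant1:(0,2)->E->(0,3) | ant2:(1,2)->N->(0,2)
  grid max=4 at (0,2)
Step 3: ant0:(0,2)->E->(0,3) | ant1:(0,3)->W->(0,2) | ant2:(0,2)->E->(0,3)
  grid max=7 at (0,3)
Step 4: ant0:(0,3)->W->(0,2) | ant1:(0,2)->E->(0,3) | ant2:(0,3)->W->(0,2)
  grid max=8 at (0,2)
Final grid:
  0 0 8 8 0
  0 0 0 0 0
  0 0 0 0 0
  0 0 0 0 0
Max pheromone 8 at (0,2)

Answer: (0,2)=8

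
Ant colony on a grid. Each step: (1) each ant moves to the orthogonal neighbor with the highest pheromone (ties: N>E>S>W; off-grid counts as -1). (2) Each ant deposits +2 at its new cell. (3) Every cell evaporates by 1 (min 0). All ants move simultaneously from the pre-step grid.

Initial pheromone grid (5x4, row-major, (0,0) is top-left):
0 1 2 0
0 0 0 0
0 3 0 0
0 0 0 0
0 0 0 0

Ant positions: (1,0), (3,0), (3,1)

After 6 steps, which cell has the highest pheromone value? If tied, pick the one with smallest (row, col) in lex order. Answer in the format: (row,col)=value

Step 1: ant0:(1,0)->N->(0,0) | ant1:(3,0)->N->(2,0) | ant2:(3,1)->N->(2,1)
  grid max=4 at (2,1)
Step 2: ant0:(0,0)->E->(0,1) | ant1:(2,0)->E->(2,1) | ant2:(2,1)->W->(2,0)
  grid max=5 at (2,1)
Step 3: ant0:(0,1)->E->(0,2) | ant1:(2,1)->W->(2,0) | ant2:(2,0)->E->(2,1)
  grid max=6 at (2,1)
Step 4: ant0:(0,2)->E->(0,3) | ant1:(2,0)->E->(2,1) | ant2:(2,1)->W->(2,0)
  grid max=7 at (2,1)
Step 5: ant0:(0,3)->S->(1,3) | ant1:(2,1)->W->(2,0) | ant2:(2,0)->E->(2,1)
  grid max=8 at (2,1)
Step 6: ant0:(1,3)->N->(0,3) | ant1:(2,0)->E->(2,1) | ant2:(2,1)->W->(2,0)
  grid max=9 at (2,1)
Final grid:
  0 0 0 1
  0 0 0 0
  6 9 0 0
  0 0 0 0
  0 0 0 0
Max pheromone 9 at (2,1)

Answer: (2,1)=9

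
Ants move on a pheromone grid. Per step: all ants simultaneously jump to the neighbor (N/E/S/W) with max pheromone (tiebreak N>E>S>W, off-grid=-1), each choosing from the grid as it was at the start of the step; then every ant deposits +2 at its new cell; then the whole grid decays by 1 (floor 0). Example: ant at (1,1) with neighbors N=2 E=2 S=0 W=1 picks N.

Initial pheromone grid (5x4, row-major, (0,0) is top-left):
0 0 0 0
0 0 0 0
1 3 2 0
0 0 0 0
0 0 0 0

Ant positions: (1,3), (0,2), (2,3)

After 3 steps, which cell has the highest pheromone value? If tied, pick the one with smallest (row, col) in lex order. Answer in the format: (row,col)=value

Answer: (0,3)=5

Derivation:
Step 1: ant0:(1,3)->N->(0,3) | ant1:(0,2)->E->(0,3) | ant2:(2,3)->W->(2,2)
  grid max=3 at (0,3)
Step 2: ant0:(0,3)->S->(1,3) | ant1:(0,3)->S->(1,3) | ant2:(2,2)->W->(2,1)
  grid max=3 at (1,3)
Step 3: ant0:(1,3)->N->(0,3) | ant1:(1,3)->N->(0,3) | ant2:(2,1)->E->(2,2)
  grid max=5 at (0,3)
Final grid:
  0 0 0 5
  0 0 0 2
  0 2 3 0
  0 0 0 0
  0 0 0 0
Max pheromone 5 at (0,3)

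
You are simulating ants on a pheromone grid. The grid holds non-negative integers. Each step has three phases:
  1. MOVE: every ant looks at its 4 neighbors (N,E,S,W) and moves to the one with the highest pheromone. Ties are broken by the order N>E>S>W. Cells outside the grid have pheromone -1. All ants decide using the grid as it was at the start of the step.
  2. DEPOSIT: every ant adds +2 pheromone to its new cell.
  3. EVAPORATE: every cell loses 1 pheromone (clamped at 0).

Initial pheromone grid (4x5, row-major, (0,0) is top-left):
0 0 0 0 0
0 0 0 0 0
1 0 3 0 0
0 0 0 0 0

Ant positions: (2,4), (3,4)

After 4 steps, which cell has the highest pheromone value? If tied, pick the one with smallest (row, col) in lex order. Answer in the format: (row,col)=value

Answer: (1,4)=4

Derivation:
Step 1: ant0:(2,4)->N->(1,4) | ant1:(3,4)->N->(2,4)
  grid max=2 at (2,2)
Step 2: ant0:(1,4)->S->(2,4) | ant1:(2,4)->N->(1,4)
  grid max=2 at (1,4)
Step 3: ant0:(2,4)->N->(1,4) | ant1:(1,4)->S->(2,4)
  grid max=3 at (1,4)
Step 4: ant0:(1,4)->S->(2,4) | ant1:(2,4)->N->(1,4)
  grid max=4 at (1,4)
Final grid:
  0 0 0 0 0
  0 0 0 0 4
  0 0 0 0 4
  0 0 0 0 0
Max pheromone 4 at (1,4)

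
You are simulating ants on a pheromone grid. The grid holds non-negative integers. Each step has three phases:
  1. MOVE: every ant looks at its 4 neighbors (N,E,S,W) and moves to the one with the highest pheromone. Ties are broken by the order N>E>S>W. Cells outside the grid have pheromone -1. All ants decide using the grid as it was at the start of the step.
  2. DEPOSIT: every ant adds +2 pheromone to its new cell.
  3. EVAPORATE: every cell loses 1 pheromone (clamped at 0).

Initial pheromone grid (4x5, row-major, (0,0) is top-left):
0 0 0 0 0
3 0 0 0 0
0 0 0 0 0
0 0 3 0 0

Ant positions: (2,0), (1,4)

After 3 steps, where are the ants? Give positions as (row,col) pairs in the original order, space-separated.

Step 1: ant0:(2,0)->N->(1,0) | ant1:(1,4)->N->(0,4)
  grid max=4 at (1,0)
Step 2: ant0:(1,0)->N->(0,0) | ant1:(0,4)->S->(1,4)
  grid max=3 at (1,0)
Step 3: ant0:(0,0)->S->(1,0) | ant1:(1,4)->N->(0,4)
  grid max=4 at (1,0)

(1,0) (0,4)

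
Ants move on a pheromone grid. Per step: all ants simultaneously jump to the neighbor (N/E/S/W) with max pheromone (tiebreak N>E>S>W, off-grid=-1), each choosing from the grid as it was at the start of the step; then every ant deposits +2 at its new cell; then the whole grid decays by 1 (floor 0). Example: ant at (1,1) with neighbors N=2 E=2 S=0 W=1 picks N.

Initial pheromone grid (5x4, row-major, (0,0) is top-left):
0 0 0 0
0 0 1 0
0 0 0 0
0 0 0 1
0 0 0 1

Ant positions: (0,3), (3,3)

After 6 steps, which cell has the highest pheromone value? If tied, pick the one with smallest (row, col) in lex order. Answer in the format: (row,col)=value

Answer: (0,3)=1

Derivation:
Step 1: ant0:(0,3)->S->(1,3) | ant1:(3,3)->S->(4,3)
  grid max=2 at (4,3)
Step 2: ant0:(1,3)->N->(0,3) | ant1:(4,3)->N->(3,3)
  grid max=1 at (0,3)
Step 3: ant0:(0,3)->S->(1,3) | ant1:(3,3)->S->(4,3)
  grid max=2 at (4,3)
Step 4: ant0:(1,3)->N->(0,3) | ant1:(4,3)->N->(3,3)
  grid max=1 at (0,3)
Step 5: ant0:(0,3)->S->(1,3) | ant1:(3,3)->S->(4,3)
  grid max=2 at (4,3)
Step 6: ant0:(1,3)->N->(0,3) | ant1:(4,3)->N->(3,3)
  grid max=1 at (0,3)
Final grid:
  0 0 0 1
  0 0 0 0
  0 0 0 0
  0 0 0 1
  0 0 0 1
Max pheromone 1 at (0,3)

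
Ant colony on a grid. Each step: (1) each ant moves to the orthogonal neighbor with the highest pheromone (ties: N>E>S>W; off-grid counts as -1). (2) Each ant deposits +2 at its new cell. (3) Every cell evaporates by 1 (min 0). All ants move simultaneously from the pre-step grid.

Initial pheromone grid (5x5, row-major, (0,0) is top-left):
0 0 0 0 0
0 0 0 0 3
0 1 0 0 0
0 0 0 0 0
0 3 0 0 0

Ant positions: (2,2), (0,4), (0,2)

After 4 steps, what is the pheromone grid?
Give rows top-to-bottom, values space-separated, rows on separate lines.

After step 1: ants at (2,1),(1,4),(0,3)
  0 0 0 1 0
  0 0 0 0 4
  0 2 0 0 0
  0 0 0 0 0
  0 2 0 0 0
After step 2: ants at (1,1),(0,4),(0,4)
  0 0 0 0 3
  0 1 0 0 3
  0 1 0 0 0
  0 0 0 0 0
  0 1 0 0 0
After step 3: ants at (2,1),(1,4),(1,4)
  0 0 0 0 2
  0 0 0 0 6
  0 2 0 0 0
  0 0 0 0 0
  0 0 0 0 0
After step 4: ants at (1,1),(0,4),(0,4)
  0 0 0 0 5
  0 1 0 0 5
  0 1 0 0 0
  0 0 0 0 0
  0 0 0 0 0

0 0 0 0 5
0 1 0 0 5
0 1 0 0 0
0 0 0 0 0
0 0 0 0 0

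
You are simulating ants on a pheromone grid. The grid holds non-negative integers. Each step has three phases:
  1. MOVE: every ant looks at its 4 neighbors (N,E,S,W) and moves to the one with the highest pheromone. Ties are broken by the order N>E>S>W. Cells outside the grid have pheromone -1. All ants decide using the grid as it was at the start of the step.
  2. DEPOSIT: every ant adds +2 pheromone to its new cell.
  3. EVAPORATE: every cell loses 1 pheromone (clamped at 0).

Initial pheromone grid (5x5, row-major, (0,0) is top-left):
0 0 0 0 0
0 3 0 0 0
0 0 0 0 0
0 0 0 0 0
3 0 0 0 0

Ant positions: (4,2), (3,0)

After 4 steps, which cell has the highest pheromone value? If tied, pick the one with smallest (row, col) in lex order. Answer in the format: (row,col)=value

Answer: (4,0)=3

Derivation:
Step 1: ant0:(4,2)->N->(3,2) | ant1:(3,0)->S->(4,0)
  grid max=4 at (4,0)
Step 2: ant0:(3,2)->N->(2,2) | ant1:(4,0)->N->(3,0)
  grid max=3 at (4,0)
Step 3: ant0:(2,2)->N->(1,2) | ant1:(3,0)->S->(4,0)
  grid max=4 at (4,0)
Step 4: ant0:(1,2)->N->(0,2) | ant1:(4,0)->N->(3,0)
  grid max=3 at (4,0)
Final grid:
  0 0 1 0 0
  0 0 0 0 0
  0 0 0 0 0
  1 0 0 0 0
  3 0 0 0 0
Max pheromone 3 at (4,0)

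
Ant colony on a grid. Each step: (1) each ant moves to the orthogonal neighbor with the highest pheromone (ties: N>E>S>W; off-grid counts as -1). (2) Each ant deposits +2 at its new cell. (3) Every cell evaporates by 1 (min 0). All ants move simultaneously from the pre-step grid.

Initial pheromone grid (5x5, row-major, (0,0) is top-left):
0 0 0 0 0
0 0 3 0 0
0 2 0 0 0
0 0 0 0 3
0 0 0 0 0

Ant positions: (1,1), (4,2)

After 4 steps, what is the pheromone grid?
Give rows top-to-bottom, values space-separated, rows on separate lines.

After step 1: ants at (1,2),(3,2)
  0 0 0 0 0
  0 0 4 0 0
  0 1 0 0 0
  0 0 1 0 2
  0 0 0 0 0
After step 2: ants at (0,2),(2,2)
  0 0 1 0 0
  0 0 3 0 0
  0 0 1 0 0
  0 0 0 0 1
  0 0 0 0 0
After step 3: ants at (1,2),(1,2)
  0 0 0 0 0
  0 0 6 0 0
  0 0 0 0 0
  0 0 0 0 0
  0 0 0 0 0
After step 4: ants at (0,2),(0,2)
  0 0 3 0 0
  0 0 5 0 0
  0 0 0 0 0
  0 0 0 0 0
  0 0 0 0 0

0 0 3 0 0
0 0 5 0 0
0 0 0 0 0
0 0 0 0 0
0 0 0 0 0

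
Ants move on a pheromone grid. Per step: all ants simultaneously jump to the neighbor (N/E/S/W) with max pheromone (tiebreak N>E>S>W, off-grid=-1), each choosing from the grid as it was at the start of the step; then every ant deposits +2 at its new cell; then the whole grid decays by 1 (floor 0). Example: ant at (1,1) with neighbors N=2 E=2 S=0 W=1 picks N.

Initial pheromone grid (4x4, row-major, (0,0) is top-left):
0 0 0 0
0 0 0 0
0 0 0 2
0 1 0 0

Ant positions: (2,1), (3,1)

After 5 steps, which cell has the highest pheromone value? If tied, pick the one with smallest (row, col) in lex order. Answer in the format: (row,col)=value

Answer: (3,1)=6

Derivation:
Step 1: ant0:(2,1)->S->(3,1) | ant1:(3,1)->N->(2,1)
  grid max=2 at (3,1)
Step 2: ant0:(3,1)->N->(2,1) | ant1:(2,1)->S->(3,1)
  grid max=3 at (3,1)
Step 3: ant0:(2,1)->S->(3,1) | ant1:(3,1)->N->(2,1)
  grid max=4 at (3,1)
Step 4: ant0:(3,1)->N->(2,1) | ant1:(2,1)->S->(3,1)
  grid max=5 at (3,1)
Step 5: ant0:(2,1)->S->(3,1) | ant1:(3,1)->N->(2,1)
  grid max=6 at (3,1)
Final grid:
  0 0 0 0
  0 0 0 0
  0 5 0 0
  0 6 0 0
Max pheromone 6 at (3,1)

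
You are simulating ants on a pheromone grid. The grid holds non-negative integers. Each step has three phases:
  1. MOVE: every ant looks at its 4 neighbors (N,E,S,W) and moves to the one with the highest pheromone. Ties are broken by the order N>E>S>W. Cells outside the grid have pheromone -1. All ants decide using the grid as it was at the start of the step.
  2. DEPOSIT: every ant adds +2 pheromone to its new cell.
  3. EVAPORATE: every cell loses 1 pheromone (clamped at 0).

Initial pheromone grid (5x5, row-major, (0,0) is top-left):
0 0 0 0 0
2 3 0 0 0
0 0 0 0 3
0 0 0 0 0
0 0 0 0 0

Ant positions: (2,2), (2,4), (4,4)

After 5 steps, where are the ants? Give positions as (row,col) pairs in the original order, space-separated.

Step 1: ant0:(2,2)->N->(1,2) | ant1:(2,4)->N->(1,4) | ant2:(4,4)->N->(3,4)
  grid max=2 at (1,1)
Step 2: ant0:(1,2)->W->(1,1) | ant1:(1,4)->S->(2,4) | ant2:(3,4)->N->(2,4)
  grid max=5 at (2,4)
Step 3: ant0:(1,1)->N->(0,1) | ant1:(2,4)->N->(1,4) | ant2:(2,4)->N->(1,4)
  grid max=4 at (2,4)
Step 4: ant0:(0,1)->S->(1,1) | ant1:(1,4)->S->(2,4) | ant2:(1,4)->S->(2,4)
  grid max=7 at (2,4)
Step 5: ant0:(1,1)->N->(0,1) | ant1:(2,4)->N->(1,4) | ant2:(2,4)->N->(1,4)
  grid max=6 at (2,4)

(0,1) (1,4) (1,4)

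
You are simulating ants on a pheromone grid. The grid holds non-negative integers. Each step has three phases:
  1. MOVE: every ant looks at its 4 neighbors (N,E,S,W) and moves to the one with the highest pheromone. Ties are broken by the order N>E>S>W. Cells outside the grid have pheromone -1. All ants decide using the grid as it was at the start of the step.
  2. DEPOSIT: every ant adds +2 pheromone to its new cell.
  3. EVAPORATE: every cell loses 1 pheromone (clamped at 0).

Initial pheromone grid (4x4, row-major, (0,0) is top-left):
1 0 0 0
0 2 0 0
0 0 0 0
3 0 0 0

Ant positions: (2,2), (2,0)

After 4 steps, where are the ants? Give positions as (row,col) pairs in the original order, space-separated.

Step 1: ant0:(2,2)->N->(1,2) | ant1:(2,0)->S->(3,0)
  grid max=4 at (3,0)
Step 2: ant0:(1,2)->W->(1,1) | ant1:(3,0)->N->(2,0)
  grid max=3 at (3,0)
Step 3: ant0:(1,1)->N->(0,1) | ant1:(2,0)->S->(3,0)
  grid max=4 at (3,0)
Step 4: ant0:(0,1)->S->(1,1) | ant1:(3,0)->N->(2,0)
  grid max=3 at (3,0)

(1,1) (2,0)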